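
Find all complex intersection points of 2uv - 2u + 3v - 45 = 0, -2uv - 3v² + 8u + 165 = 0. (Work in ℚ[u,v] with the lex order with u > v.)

Compute a lex Gröbner basis by Buchberger's algorithm.
f_1 = 2uv - 2u + 3v - 45, LT = uv.
f_2 = -2uv + 8u - 3v² + 165, LT = uv.

S(f_1,f_2): lcm = uv. S = 3u - 3/2v² + 3/2v + 60.
  leading term u: no divisor's leading term divides it; move 3u to the remainder.
  leading term v²: no divisor's leading term divides it; move -3/2v² to the remainder.
  leading term v: no divisor's leading term divides it; move 3/2v to the remainder.
  leading term 1: no divisor's leading term divides it; move 60 to the remainder.
  remainder 3u - 3/2v² + 3/2v + 60 ≠ 0; add h_3 = 3u - 3/2v² + 3/2v + 60 to the basis.

S(f_1,h_3): lcm = uv. S = -u + ½v³ - ½v² - 37/2v - 45/2.
  leading term u: subtract (-⅓)·h_3 from -u + ½v³ - ½v² - 37/2v - 45/2 → ½v³ - v² - 18v - 5/2
  leading term v³: no divisor's leading term divides it; move ½v³ to the remainder.
  leading term v²: no divisor's leading term divides it; move -v² to the remainder.
  leading term v: no divisor's leading term divides it; move -18v to the remainder.
  leading term 1: no divisor's leading term divides it; move -5/2 to the remainder.
  remainder ½v³ - v² - 18v - 5/2 ≠ 0; add h_4 = ½v³ - v² - 18v - 5/2 to the basis.

The other S-polynomials (S(f_2,h_3), S(f_1,h_4), S(f_2,h_4), S(h_3,h_4)) all reduce to 0 modulo the current basis, so we have a Gröbner basis.
Inter-reduce: drop elements whose leading term is divisible by another's, tail-reduce, and make monic.
Reduced Gröbner basis: {u - ½v² + ½v + 20, v³ - 2v² - 36v - 5}.

Since the basis is lex-ordered, v³ - 2v² - 36v - 5 is univariate in v. Its roots are {-5, 7/2 - sqrt(53)/2, 7/2 + sqrt(53)/2}. Back-substituting each root into the other basis elements fixes the other coordinates.
  v = -5: the earlier basis element becomes u + 5 = 0, giving u = -5 — point (-5, -5).
  v = 7/2 - sqrt(53)/2: the earlier basis element becomes u + 9 + 3*sqrt(53)/2 = 0, giving u = -3*sqrt(53)/2 - 9 — point (-3*sqrt(53)/2 - 9, 7/2 - sqrt(53)/2).
  v = 7/2 + sqrt(53)/2: the earlier basis element becomes u - 3*sqrt(53)/2 + 9 = 0, giving u = -9 + 3*sqrt(53)/2 — point (-9 + 3*sqrt(53)/2, 7/2 + sqrt(53)/2).
Check: every point annihilates each of the original generators.

{(-5, -5), (-3*sqrt(53)/2 - 9, 7/2 - sqrt(53)/2), (-9 + 3*sqrt(53)/2, 7/2 + sqrt(53)/2)}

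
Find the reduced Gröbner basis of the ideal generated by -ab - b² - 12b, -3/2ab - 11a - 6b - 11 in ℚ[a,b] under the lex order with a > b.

G = {a - 3/22b² - 12/11b + 1, b³ + 46/3b² + 242/3b}

f_1 = -ab - b² - 12b, LT = ab.
f_2 = -3/2ab - 11a - 6b - 11, LT = ab.

S(f_1,f_2): lcm = ab. S = -22/3a + b² + 8b - 22/3.
  leading term a: no divisor's leading term divides it; move -22/3a to the remainder.
  leading term b²: no divisor's leading term divides it; move b² to the remainder.
  leading term b: no divisor's leading term divides it; move 8b to the remainder.
  leading term 1: no divisor's leading term divides it; move -22/3 to the remainder.
  remainder -22/3a + b² + 8b - 22/3 ≠ 0; add g_3 = -22/3a + b² + 8b - 22/3 to the basis.

S(f_1,g_3): lcm = ab. S = 3/22b³ + 23/11b² + 11b.
  leading term b³: no divisor's leading term divides it; move 3/22b³ to the remainder.
  leading term b²: no divisor's leading term divides it; move 23/11b² to the remainder.
  leading term b: no divisor's leading term divides it; move 11b to the remainder.
  remainder 3/22b³ + 23/11b² + 11b ≠ 0; add g_4 = 3/22b³ + 23/11b² + 11b to the basis.

The other S-polynomials (S(f_2,g_3), S(f_1,g_4), S(f_2,g_4), S(g_3,g_4)) all reduce to 0 modulo the current basis, so we have a Gröbner basis.
Inter-reduce: drop elements whose leading term is divisible by another's, tail-reduce, and make monic.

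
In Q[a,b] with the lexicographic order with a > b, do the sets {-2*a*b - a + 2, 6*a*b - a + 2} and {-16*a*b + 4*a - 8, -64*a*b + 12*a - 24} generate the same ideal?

Two ideals are equal iff their reduced Gröbner bases coincide (the reduced basis is unique for a fixed ordering).
Buchberger on the first generating set:
f_1 = -2*a*b - a + 2, LT = a*b.
f_2 = 6*a*b - a + 2, LT = a*b.

S(f_1,f_2): lcm = a*b. S = 2/3*a - 4/3.
  leading term a: no divisor's leading term divides it; move 2/3*a to the remainder.
  leading term 1: no divisor's leading term divides it; move -4/3 to the remainder.
  remainder 2/3*a - 4/3 ≠ 0; add g_3 = 2/3*a - 4/3 to the basis.

S(f_1,g_3): lcm = a*b. S = 1/2*a + 2*b - 1.
  leading term a: subtract (3/4)·g_3 from 1/2*a + 2*b - 1 → 2*b
  leading term b: no divisor's leading term divides it; move 2*b to the remainder.
  remainder 2*b ≠ 0; add g_4 = 2*b to the basis.

The other S-polynomials (S(f_2,g_3), S(f_1,g_4), S(f_2,g_4), S(g_3,g_4)) all reduce to 0 modulo the current basis, so we have a Gröbner basis.
Inter-reduce: drop elements whose leading term is divisible by another's, tail-reduce, and make monic.
Reduced Gröbner basis: {a - 2, b}.

Buchberger on the second generating set:
h_1 = -16*a*b + 4*a - 8, LT = a*b.
h_2 = -64*a*b + 12*a - 24, LT = a*b.

S(h_1,h_2): lcm = a*b. S = -1/16*a + 1/8.
  leading term a: no divisor's leading term divides it; move -1/16*a to the remainder.
  leading term 1: no divisor's leading term divides it; move 1/8 to the remainder.
  remainder -1/16*a + 1/8 ≠ 0; add k_3 = -1/16*a + 1/8 to the basis.

S(h_1,k_3): lcm = a*b. S = -1/4*a + 2*b + 1/2.
  leading term a: subtract (4)·k_3 from -1/4*a + 2*b + 1/2 → 2*b
  leading term b: no divisor's leading term divides it; move 2*b to the remainder.
  remainder 2*b ≠ 0; add k_4 = 2*b to the basis.

The other S-polynomials (S(h_2,k_3), S(h_1,k_4), S(h_2,k_4), S(k_3,k_4)) all reduce to 0 modulo the current basis, so we have a Gröbner basis.
Inter-reduce: drop elements whose leading term is divisible by another's, tail-reduce, and make monic.
Reduced Gröbner basis: {a - 2, b}.

Same reduced basis, so the two generating sets span the same ideal.

Yes, the ideals are equal.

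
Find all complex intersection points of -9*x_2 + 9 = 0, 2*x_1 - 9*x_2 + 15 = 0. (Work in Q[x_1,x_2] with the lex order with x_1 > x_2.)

Compute a lex Gröbner basis by Buchberger's algorithm.
f_1 = -9*x_2 + 9, LT = x_2.
f_2 = 2*x_1 - 9*x_2 + 15, LT = x_1.

The S-polynomials (S(f_1,f_2)) all reduce to 0 modulo the current basis, so we have a Gröbner basis.
Inter-reduce: drop elements whose leading term is divisible by another's, tail-reduce, and make monic.
Reduced Gröbner basis: {x_1 + 3, x_2 - 1}.

A lex Gröbner basis eliminates variables successively. Here x_2 - 1 depends only on x_2, with roots {1}; lifting each root through the earlier basis elements recovers the full solutions.
  x_2 = 1: the earlier basis element becomes x_1 + 3 = 0, giving x_1 = -3 — point (-3, 1).

{(-3, 1)}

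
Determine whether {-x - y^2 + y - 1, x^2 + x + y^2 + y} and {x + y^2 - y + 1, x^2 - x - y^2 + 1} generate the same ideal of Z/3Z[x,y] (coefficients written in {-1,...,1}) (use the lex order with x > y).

Yes, the ideals are equal.

Equality of ideals is decidable: compute both reduced Gröbner bases (unique for the ordering) and check whether they agree.
Buchberger on the first generating set:
f_1 = -x - y^2 + y - 1, LT = x.
f_2 = x^2 + x + y^2 + y, LT = x^2.

S(f_1,f_2): lcm = x^2. S = xy^2 - xy - y^2 - y.
  reduce S modulo (f_1, f_2):
  remainder -y^4 - y^3 ≠ 0; add g_3 = -y^4 - y^3 to the basis.

The other S-polynomials (S(f_1,g_3), S(f_2,g_3)) all reduce to 0 modulo the current basis, so we have a Gröbner basis.
Inter-reduce: drop elements whose leading term is divisible by another's, tail-reduce, and make monic.
Reduced Gröbner basis: {x + y^2 - y + 1, y^4 + y^3}.

Buchberger on the second generating set:
h_1 = x + y^2 - y + 1, LT = x.
h_2 = x^2 - x - y^2 + 1, LT = x^2.

S(h_1,h_2): lcm = x^2. S = xy^2 - xy - x + y^2 - 1.
  reduce S modulo (h_1, h_2):
  remainder -y^4 - y^3 ≠ 0; add k_3 = -y^4 - y^3 to the basis.

The other S-polynomials (S(h_1,k_3), S(h_2,k_3)) all reduce to 0 modulo the current basis, so we have a Gröbner basis.
Inter-reduce: drop elements whose leading term is divisible by another's, tail-reduce, and make monic.
Reduced Gröbner basis: {x + y^2 - y + 1, y^4 + y^3}.

These coincide, so the ideals are equal.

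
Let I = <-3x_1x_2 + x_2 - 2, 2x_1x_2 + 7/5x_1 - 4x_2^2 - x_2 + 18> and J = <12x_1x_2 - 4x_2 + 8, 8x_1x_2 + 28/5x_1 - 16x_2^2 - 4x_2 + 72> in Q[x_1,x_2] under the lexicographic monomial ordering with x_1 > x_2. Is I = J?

Two ideals are equal iff their reduced Gröbner bases coincide (the reduced basis is unique for a fixed ordering).
Buchberger on the first generating set:
f_1 = -3x_1x_2 + x_2 - 2, LT = x_1x_2.
f_2 = 2x_1x_2 + 7/5x_1 - 4x_2^2 - x_2 + 18, LT = x_1x_2.

S(f_1,f_2): lcm = x_1x_2. S = -7/10x_1 + 2x_2^2 + 1/6x_2 - 25/3.
  reduce S modulo (f_1, f_2):
  remainder -7/10x_1 + 2x_2^2 + 1/6x_2 - 25/3 ≠ 0; add g_3 = -7/10x_1 + 2x_2^2 + 1/6x_2 - 25/3 to the basis.

S(f_1,g_3): lcm = x_1x_2. S = 20/7x_2^3 + 5/21x_2^2 - 257/21x_2 + 2/3.
  reduce S modulo (f_1, f_2, g_3):
  remainder 20/7x_2^3 + 5/21x_2^2 - 257/21x_2 + 2/3 ≠ 0; add g_4 = 20/7x_2^3 + 5/21x_2^2 - 257/21x_2 + 2/3 to the basis.

The other S-polynomials (S(f_2,g_3), S(f_1,g_4), S(f_2,g_4), S(g_3,g_4)) all reduce to 0 modulo the current basis, so we have a Gröbner basis.
Inter-reduce: drop elements whose leading term is divisible by another's, tail-reduce, and make monic.
Reduced Gröbner basis: {x_1 - 20/7x_2^2 - 5/21x_2 + 250/21, x_2^3 + 1/12x_2^2 - 257/60x_2 + 7/30}.

Buchberger on the second generating set:
h_1 = 12x_1x_2 - 4x_2 + 8, LT = x_1x_2.
h_2 = 8x_1x_2 + 28/5x_1 - 16x_2^2 - 4x_2 + 72, LT = x_1x_2.

S(h_1,h_2): lcm = x_1x_2. S = -7/10x_1 + 2x_2^2 + 1/6x_2 - 25/3.
  reduce S modulo (h_1, h_2):
  remainder -7/10x_1 + 2x_2^2 + 1/6x_2 - 25/3 ≠ 0; add k_3 = -7/10x_1 + 2x_2^2 + 1/6x_2 - 25/3 to the basis.

S(h_1,k_3): lcm = x_1x_2. S = 20/7x_2^3 + 5/21x_2^2 - 257/21x_2 + 2/3.
  reduce S modulo (h_1, h_2, k_3):
  remainder 20/7x_2^3 + 5/21x_2^2 - 257/21x_2 + 2/3 ≠ 0; add k_4 = 20/7x_2^3 + 5/21x_2^2 - 257/21x_2 + 2/3 to the basis.

The other S-polynomials (S(h_2,k_3), S(h_1,k_4), S(h_2,k_4), S(k_3,k_4)) all reduce to 0 modulo the current basis, so we have a Gröbner basis.
Inter-reduce: drop elements whose leading term is divisible by another's, tail-reduce, and make monic.
Reduced Gröbner basis: {x_1 - 20/7x_2^2 - 5/21x_2 + 250/21, x_2^3 + 1/12x_2^2 - 257/60x_2 + 7/30}.

Same reduced basis, so the two generating sets span the same ideal.
The choice of monomial ordering does not affect the verdict — as long as both bases are computed under the same ordering, their equality decides ideal equality.

Yes, the ideals are equal.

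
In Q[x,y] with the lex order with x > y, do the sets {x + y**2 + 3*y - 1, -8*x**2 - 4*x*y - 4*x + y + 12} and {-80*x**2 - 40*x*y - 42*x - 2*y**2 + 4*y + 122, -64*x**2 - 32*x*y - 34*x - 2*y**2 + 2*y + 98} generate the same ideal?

For a fixed monomial order, each ideal has a unique reduced Gröbner basis; comparing bases decides equality.
Buchberger on the first generating set:
f_1 = x + y**2 + 3*y - 1, LT = x.
f_2 = -8*x**2 - 4*x*y - 4*x + y + 12, LT = x**2.

S(f_1,f_2): lcm = x**2. S = x*y**2 + 5/2*x*y - 3/2*x + 1/8*y + 3/2.
  leading term x*y**2: subtract (y**2)·f_1 from x*y**2 + 5/2*x*y - 3/2*x + 1/8*y + 3/2 → 5/2*x*y - 3/2*x - y**4 - 3*y**3 + y**2 + 1/8*y + 3/2
  leading term x*y: subtract (5/2*y)·f_1 from 5/2*x*y - 3/2*x - y**4 - 3*y**3 + y**2 + 1/8*y + 3/2 → -3/2*x - y**4 - 11/2*y**3 - 13/2*y**2 + 21/8*y + 3/2
  leading term x: subtract (-3/2)·f_1 from -3/2*x - y**4 - 11/2*y**3 - 13/2*y**2 + 21/8*y + 3/2 → -y**4 - 11/2*y**3 - 5*y**2 + 57/8*y
  leading term y**4: no divisor's leading term divides it; move -y**4 to the remainder.
  leading term y**3: no divisor's leading term divides it; move -11/2*y**3 to the remainder.
  leading term y**2: no divisor's leading term divides it; move -5*y**2 to the remainder.
  leading term y: no divisor's leading term divides it; move 57/8*y to the remainder.
  remainder -y**4 - 11/2*y**3 - 5*y**2 + 57/8*y ≠ 0; add g_3 = -y**4 - 11/2*y**3 - 5*y**2 + 57/8*y to the basis.

S(f_1,g_3): leading monomials are coprime, so the S-polynomial reduces to 0 (Buchberger's first criterion).
S(f_2,g_3): leading monomials are coprime, so the S-polynomial reduces to 0 (Buchberger's first criterion).
Every S-polynomial of the final basis reduces to 0, so we have a Gröbner basis.
Inter-reduce: drop elements whose leading term is divisible by another's, tail-reduce, and make monic.
Reduced Gröbner basis: {x + y**2 + 3*y - 1, y**4 + 11/2*y**3 + 5*y**2 - 57/8*y}.

Buchberger on the second generating set:
h_1 = -80*x**2 - 40*x*y - 42*x - 2*y**2 + 4*y + 122, LT = x**2.
h_2 = -64*x**2 - 32*x*y - 34*x - 2*y**2 + 2*y + 98, LT = x**2.

S(h_1,h_2): lcm = x**2. S = -1/160*x - 1/160*y**2 - 3/160*y + 1/160.
  leading term x: no divisor's leading term divides it; move -1/160*x to the remainder.
  leading term y**2: no divisor's leading term divides it; move -1/160*y**2 to the remainder.
  leading term y: no divisor's leading term divides it; move -3/160*y to the remainder.
  leading term 1: no divisor's leading term divides it; move 1/160 to the remainder.
  remainder -1/160*x - 1/160*y**2 - 3/160*y + 1/160 ≠ 0; add k_3 = -1/160*x - 1/160*y**2 - 3/160*y + 1/160 to the basis.

S(h_1,k_3): lcm = x**2. S = -x*y**2 - 5/2*x*y + 61/40*x + 1/40*y**2 - 1/20*y - 61/40.
  leading term x*y**2: subtract (160*y**2)·k_3 from -x*y**2 - 5/2*x*y + 61/40*x + 1/40*y**2 - 1/20*y - 61/40 → -5/2*x*y + 61/40*x + y**4 + 3*y**3 - 39/40*y**2 - 1/20*y - 61/40
  leading term x*y: subtract (400*y)·k_3 from -5/2*x*y + 61/40*x + y**4 + 3*y**3 - 39/40*y**2 - 1/20*y - 61/40 → 61/40*x + y**4 + 11/2*y**3 + 261/40*y**2 - 51/20*y - 61/40
  leading term x: subtract (-244)·k_3 from 61/40*x + y**4 + 11/2*y**3 + 261/40*y**2 - 51/20*y - 61/40 → y**4 + 11/2*y**3 + 5*y**2 - 57/8*y
  leading term y**4: no divisor's leading term divides it; move y**4 to the remainder.
  leading term y**3: no divisor's leading term divides it; move 11/2*y**3 to the remainder.
  leading term y**2: no divisor's leading term divides it; move 5*y**2 to the remainder.
  leading term y: no divisor's leading term divides it; move -57/8*y to the remainder.
  remainder y**4 + 11/2*y**3 + 5*y**2 - 57/8*y ≠ 0; add k_4 = y**4 + 11/2*y**3 + 5*y**2 - 57/8*y to the basis.

S(h_2,k_3): lcm = x**2. S = -x*y**2 - 5/2*x*y + 49/32*x + 1/32*y**2 - 1/32*y - 49/32.
  leading term x*y**2: subtract (160*y**2)·k_3 from -x*y**2 - 5/2*x*y + 49/32*x + 1/32*y**2 - 1/32*y - 49/32 → -5/2*x*y + 49/32*x + y**4 + 3*y**3 - 31/32*y**2 - 1/32*y - 49/32
  leading term x*y: subtract (400*y)·k_3 from -5/2*x*y + 49/32*x + y**4 + 3*y**3 - 31/32*y**2 - 1/32*y - 49/32 → 49/32*x + y**4 + 11/2*y**3 + 209/32*y**2 - 81/32*y - 49/32
  leading term x: subtract (-245)·k_3 from 49/32*x + y**4 + 11/2*y**3 + 209/32*y**2 - 81/32*y - 49/32 → y**4 + 11/2*y**3 + 5*y**2 - 57/8*y
  leading term y**4: subtract (1)·k_4 from y**4 + 11/2*y**3 + 5*y**2 - 57/8*y → 0
  remainder 0.

S(h_1,k_4): leading monomials are coprime, so the S-polynomial reduces to 0 (Buchberger's first criterion).
S(h_2,k_4): leading monomials are coprime, so the S-polynomial reduces to 0 (Buchberger's first criterion).
S(k_3,k_4): leading monomials are coprime, so the S-polynomial reduces to 0 (Buchberger's first criterion).
Every S-polynomial of the final basis reduces to 0, so we have a Gröbner basis.
Inter-reduce: drop elements whose leading term is divisible by another's, tail-reduce, and make monic.
Reduced Gröbner basis: {x + y**2 + 3*y - 1, y**4 + 11/2*y**3 + 5*y**2 - 57/8*y}.

The two bases agree; hence the ideals are identical.
The choice of monomial ordering does not affect the verdict — as long as both bases are computed under the same ordering, their equality decides ideal equality.

Yes, the ideals are equal.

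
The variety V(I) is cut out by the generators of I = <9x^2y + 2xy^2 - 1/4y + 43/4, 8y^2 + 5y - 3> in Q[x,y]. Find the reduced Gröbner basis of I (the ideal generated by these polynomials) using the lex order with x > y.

G = {x^2 + 2/9xy + 86/27y + 53/27, y^2 + 5/8y - 3/8}

f_1 = 9x^2y + 2xy^2 - 1/4y + 43/4, LT = x^2y.
f_2 = 8y^2 + 5y - 3, LT = y^2.

S(f_1,f_2): lcm = x^2y^2. S = -5/8x^2y + 3/8x^2 + 2/9xy^3 - 1/36y^2 + 43/36y.
  leading term x^2y: subtract (-5/72)·f_1 from -5/8x^2y + 3/8x^2 + 2/9xy^3 - 1/36y^2 + 43/36y → 3/8x^2 + 2/9xy^3 + 5/36xy^2 - 1/36y^2 + 113/96y + 215/288
  leading term x^2: no divisor's leading term divides it; move 3/8x^2 to the remainder.
  leading term xy^3: subtract (1/36xy)·f_2 from 2/9xy^3 + 5/36xy^2 - 1/36y^2 + 113/96y + 215/288 → 1/12xy - 1/36y^2 + 113/96y + 215/288
  leading term xy: no divisor's leading term divides it; move 1/12xy to the remainder.
  leading term y^2: subtract (-1/288)·f_2 from -1/36y^2 + 113/96y + 215/288 → 43/36y + 53/72
  leading term y: no divisor's leading term divides it; move 43/36y to the remainder.
  leading term 1: no divisor's leading term divides it; move 53/72 to the remainder.
  remainder 3/8x^2 + 1/12xy + 43/36y + 53/72 ≠ 0; add g_3 = 3/8x^2 + 1/12xy + 43/36y + 53/72 to the basis.

The other S-polynomials (S(f_1,g_3), S(f_2,g_3)) all reduce to 0 modulo the current basis, so we have a Gröbner basis.
Inter-reduce: drop elements whose leading term is divisible by another's, tail-reduce, and make monic.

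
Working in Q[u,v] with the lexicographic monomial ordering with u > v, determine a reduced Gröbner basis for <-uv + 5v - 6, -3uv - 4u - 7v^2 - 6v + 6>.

Buchberger's algorithm terminates because the ascending chain of leading-term ideals stabilizes.

f_1 = -uv + 5v - 6, LT = uv.
f_2 = -3uv - 4u - 7v^2 - 6v + 6, LT = uv.

S(f_1,f_2): lcm = uv. S = -4/3u - 7/3v^2 - 7v + 8.
  leading term u: no divisor's leading term divides it; move -4/3u to the remainder.
  leading term v^2: no divisor's leading term divides it; move -7/3v^2 to the remainder.
  leading term v: no divisor's leading term divides it; move -7v to the remainder.
  leading term 1: no divisor's leading term divides it; move 8 to the remainder.
  remainder -4/3u - 7/3v^2 - 7v + 8 ≠ 0; add g_3 = -4/3u - 7/3v^2 - 7v + 8 to the basis.

S(f_1,g_3): lcm = uv. S = -7/4v^3 - 21/4v^2 + v + 6.
  leading term v^3: no divisor's leading term divides it; move -7/4v^3 to the remainder.
  leading term v^2: no divisor's leading term divides it; move -21/4v^2 to the remainder.
  leading term v: no divisor's leading term divides it; move v to the remainder.
  leading term 1: no divisor's leading term divides it; move 6 to the remainder.
  remainder -7/4v^3 - 21/4v^2 + v + 6 ≠ 0; add g_4 = -7/4v^3 - 21/4v^2 + v + 6 to the basis.

S(f_2,g_3): lcm = uv. S = 4/3u - 7/4v^3 - 35/12v^2 + 8v - 2.
  leading term u: subtract (-1)·g_3 from 4/3u - 7/4v^3 - 35/12v^2 + 8v - 2 → -7/4v^3 - 21/4v^2 + v + 6
  leading term v^3: subtract (1)·g_4 from -7/4v^3 - 21/4v^2 + v + 6 → 0
  remainder 0.

S(f_1,g_4): lcm = uv^3. S = -3uv^2 + 4/7uv + 24/7u - 5v^3 + 6v^2.
  leading term uv^2: subtract (3v)·f_1 from -3uv^2 + 4/7uv + 24/7u - 5v^3 + 6v^2 → 4/7uv + 24/7u - 5v^3 - 9v^2 + 18v
  leading term uv: subtract (-4/7)·f_1 from 4/7uv + 24/7u - 5v^3 - 9v^2 + 18v → 24/7u - 5v^3 - 9v^2 + 146/7v - 24/7
  leading term u: subtract (-18/7)·g_3 from 24/7u - 5v^3 - 9v^2 + 146/7v - 24/7 → -5v^3 - 15v^2 + 20/7v + 120/7
  leading term v^3: subtract (20/7)·g_4 from -5v^3 - 15v^2 + 20/7v + 120/7 → 0
  remainder 0.

S(f_2,g_4): lcm = uv^3. S = -5/3uv^2 + 4/7uv + 24/7u + 7/3v^4 + 2v^3 - 2v^2.
  leading term uv^2: subtract (5/3v)·f_1 from -5/3uv^2 + 4/7uv + 24/7u + 7/3v^4 + 2v^3 - 2v^2 → 4/7uv + 24/7u + 7/3v^4 + 2v^3 - 31/3v^2 + 10v
  leading term uv: subtract (-4/7)·f_1 from 4/7uv + 24/7u + 7/3v^4 + 2v^3 - 31/3v^2 + 10v → 24/7u + 7/3v^4 + 2v^3 - 31/3v^2 + 90/7v - 24/7
  leading term u: subtract (-18/7)·g_3 from 24/7u + 7/3v^4 + 2v^3 - 31/3v^2 + 90/7v - 24/7 → 7/3v^4 + 2v^3 - 49/3v^2 - 36/7v + 120/7
  leading term v^4: subtract (-4/3v)·g_4 from 7/3v^4 + 2v^3 - 49/3v^2 - 36/7v + 120/7 → -5v^3 - 15v^2 + 20/7v + 120/7
  leading term v^3: subtract (20/7)·g_4 from -5v^3 - 15v^2 + 20/7v + 120/7 → 0
  remainder 0.

S(g_3,g_4): leading monomials are coprime, so the S-polynomial reduces to 0 (Buchberger's first criterion).
Every S-polynomial of the final basis reduces to 0, so we have a Gröbner basis.
Inter-reduce: drop elements whose leading term is divisible by another's, tail-reduce, and make monic.

G = {u + 7/4v^2 + 21/4v - 6, v^3 + 3v^2 - 4/7v - 24/7}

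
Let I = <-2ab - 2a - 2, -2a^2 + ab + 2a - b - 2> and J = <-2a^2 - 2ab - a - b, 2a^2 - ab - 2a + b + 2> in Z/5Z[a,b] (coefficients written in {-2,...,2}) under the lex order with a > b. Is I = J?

Since reduced Gröbner bases are canonical representatives of ideals under a given ordering, it suffices to compute and compare them.
Buchberger on the first generating set:
f_1 = -2ab - 2a - 2, LT = ab.
f_2 = -2a^2 + ab + 2a - b - 2, LT = a^2.

S(f_1,f_2): lcm = a^2b. S = a^2 - 2ab^2 + ab + a + 2b^2 - b.
  leading term a^2: subtract (2)·f_2 from a^2 - 2ab^2 + ab + a + 2b^2 - b → -2ab^2 - ab + 2a + 2b^2 + b - 1
  leading term ab^2: subtract (b)·f_1 from -2ab^2 - ab + 2a + 2b^2 + b - 1 → ab + 2a + 2b^2 - 2b - 1
  leading term ab: subtract (2)·f_1 from ab + 2a + 2b^2 - 2b - 1 → a + 2b^2 - 2b - 2
  leading term a: no divisor's leading term divides it; move a to the remainder.
  leading term b^2: no divisor's leading term divides it; move 2b^2 to the remainder.
  leading term b: no divisor's leading term divides it; move -2b to the remainder.
  leading term 1: no divisor's leading term divides it; move -2 to the remainder.
  remainder a + 2b^2 - 2b - 2 ≠ 0; add g_3 = a + 2b^2 - 2b - 2 to the basis.

S(f_1,g_3): lcm = ab. S = a - 2b^3 + 2b^2 + 2b + 1.
  leading term a: subtract (1)·g_3 from a - 2b^3 + 2b^2 + 2b + 1 → -2b^3 - b - 2
  leading term b^3: no divisor's leading term divides it; move -2b^3 to the remainder.
  leading term b: no divisor's leading term divides it; move -b to the remainder.
  leading term 1: no divisor's leading term divides it; move -2 to the remainder.
  remainder -2b^3 - b - 2 ≠ 0; add g_4 = -2b^3 - b - 2 to the basis.

S(f_2,g_3): lcm = a^2. S = -2ab^2 - ab + a - 2b + 1.
  leading term ab^2: subtract (b)·f_1 from -2ab^2 - ab + a - 2b + 1 → ab + a + 1
  leading term ab: subtract (2)·f_1 from ab + a + 1 → 0
  remainder 0.

S(f_1,g_4): lcm = ab^3. S = ab^2 + 2ab - a + b^2.
  leading term ab^2: subtract (2b)·f_1 from ab^2 + 2ab - a + b^2 → ab - a + b^2 - b
  leading term ab: subtract (2)·f_1 from ab - a + b^2 - b → -2a + b^2 - b - 1
  leading term a: subtract (-2)·g_3 from -2a + b^2 - b - 1 → 0
  remainder 0.

S(f_2,g_4): leading monomials are coprime, so the S-polynomial reduces to 0 (Buchberger's first criterion).
S(g_3,g_4): leading monomials are coprime, so the S-polynomial reduces to 0 (Buchberger's first criterion).
Every S-polynomial of the final basis reduces to 0, so we have a Gröbner basis.
Inter-reduce: drop elements whose leading term is divisible by another's, tail-reduce, and make monic.
Reduced Gröbner basis: {a + 2b^2 - 2b - 2, b^3 - 2b + 1}.

Buchberger on the second generating set:
h_1 = -2a^2 - 2ab - a - b, LT = a^2.
h_2 = 2a^2 - ab - 2a + b + 2, LT = a^2.

S(h_1,h_2): lcm = a^2. S = -ab - a - 1.
  leading term ab: no divisor's leading term divides it; move -ab to the remainder.
  leading term a: no divisor's leading term divides it; move -a to the remainder.
  leading term 1: no divisor's leading term divides it; move -1 to the remainder.
  remainder -ab - a - 1 ≠ 0; add k_3 = -ab - a - 1 to the basis.

S(h_1,k_3): lcm = a^2b. S = -a^2 + ab^2 - 2ab - a - 2b^2.
  leading term a^2: subtract (-2)·h_1 from -a^2 + ab^2 - 2ab - a - 2b^2 → ab^2 - ab + 2a - 2b^2 - 2b
  leading term ab^2: subtract (-b)·k_3 from ab^2 - ab + 2a - 2b^2 - 2b → -2ab + 2a - 2b^2 + 2b
  leading term ab: subtract (2)·k_3 from -2ab + 2a - 2b^2 + 2b → -a - 2b^2 + 2b + 2
  leading term a: no divisor's leading term divides it; move -a to the remainder.
  leading term b^2: no divisor's leading term divides it; move -2b^2 to the remainder.
  leading term b: no divisor's leading term divides it; move 2b to the remainder.
  leading term 1: no divisor's leading term divides it; move 2 to the remainder.
  remainder -a - 2b^2 + 2b + 2 ≠ 0; add k_4 = -a - 2b^2 + 2b + 2 to the basis.

S(h_2,k_3): lcm = a^2b. S = -a^2 + 2ab^2 - ab - a - 2b^2 + b.
  leading term a^2: subtract (-2)·h_1 from -a^2 + 2ab^2 - ab - a - 2b^2 + b → 2ab^2 + 2a - 2b^2 - b
  leading term ab^2: subtract (-2b)·k_3 from 2ab^2 + 2a - 2b^2 - b → -2ab + 2a - 2b^2 + 2b
  leading term ab: subtract (2)·k_3 from -2ab + 2a - 2b^2 + 2b → -a - 2b^2 + 2b + 2
  leading term a: subtract (1)·k_4 from -a - 2b^2 + 2b + 2 → 0
  remainder 0.

S(h_1,k_4): lcm = a^2. S = -2ab^2 - 2ab - 2b.
  leading term ab^2: subtract (2b)·k_3 from -2ab^2 - 2ab - 2b → 0
  remainder 0.

S(h_2,k_4): lcm = a^2. S = -2ab^2 - ab + a - 2b + 1.
  leading term ab^2: subtract (2b)·k_3 from -2ab^2 - ab + a - 2b + 1 → ab + a + 1
  leading term ab: subtract (-1)·k_3 from ab + a + 1 → 0
  remainder 0.

S(k_3,k_4): lcm = ab. S = a - 2b^3 + 2b^2 + 2b + 1.
  leading term a: subtract (-1)·k_4 from a - 2b^3 + 2b^2 + 2b + 1 → -2b^3 - b - 2
  leading term b^3: no divisor's leading term divides it; move -2b^3 to the remainder.
  leading term b: no divisor's leading term divides it; move -b to the remainder.
  leading term 1: no divisor's leading term divides it; move -2 to the remainder.
  remainder -2b^3 - b - 2 ≠ 0; add k_5 = -2b^3 - b - 2 to the basis.

S(h_1,k_5): leading monomials are coprime, so the S-polynomial reduces to 0 (Buchberger's first criterion).
S(h_2,k_5): leading monomials are coprime, so the S-polynomial reduces to 0 (Buchberger's first criterion).
S(k_3,k_5): lcm = ab^3. S = ab^2 + 2ab - a + b^2.
  leading term ab^2: subtract (-b)·k_3 from ab^2 + 2ab - a + b^2 → ab - a + b^2 - b
  leading term ab: subtract (-1)·k_3 from ab - a + b^2 - b → -2a + b^2 - b - 1
  leading term a: subtract (2)·k_4 from -2a + b^2 - b - 1 → 0
  remainder 0.

S(k_4,k_5): leading monomials are coprime, so the S-polynomial reduces to 0 (Buchberger's first criterion).
Every S-polynomial of the final basis reduces to 0, so we have a Gröbner basis.
Inter-reduce: drop elements whose leading term is divisible by another's, tail-reduce, and make monic.
Reduced Gröbner basis: {a + 2b^2 - 2b - 2, b^3 - 2b + 1}.

The two bases agree; hence the ideals are identical.

Yes, the ideals are equal.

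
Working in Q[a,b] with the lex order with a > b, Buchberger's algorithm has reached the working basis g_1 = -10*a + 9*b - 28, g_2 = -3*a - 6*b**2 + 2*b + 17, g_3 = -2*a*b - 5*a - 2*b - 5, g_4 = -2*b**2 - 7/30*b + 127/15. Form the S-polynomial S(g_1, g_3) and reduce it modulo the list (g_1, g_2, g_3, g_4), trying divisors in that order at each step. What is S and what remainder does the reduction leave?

S(g_1, g_3) = -5/2*a - 9/10*b**2 + 9/5*b - 5/2; remainder on division = -69/200*b + 69/100.

lcm(LM(g_1), LM(g_3)) = a*b.
S = (lcm/LT(g_1))·g_1 − (lcm/LT(g_3))·g_3 = -5/2*a - 9/10*b**2 + 9/5*b - 5/2.
Reduce S modulo (g_1, g_2, g_3, g_4) in that order:
  leading term a: subtract (1/4)·g_1 from -5/2*a - 9/10*b**2 + 9/5*b - 5/2 → -9/10*b**2 - 9/20*b + 9/2
  leading term b**2: subtract (9/20)·g_4 from -9/10*b**2 - 9/20*b + 9/2 → -69/200*b + 69/100
  leading term b: no divisor's leading term divides it; move -69/200*b to the remainder.
  leading term 1: no divisor's leading term divides it; move 69/100 to the remainder.
The remainder -69/200*b + 69/100 is nonzero, so it would be added as the next basis element.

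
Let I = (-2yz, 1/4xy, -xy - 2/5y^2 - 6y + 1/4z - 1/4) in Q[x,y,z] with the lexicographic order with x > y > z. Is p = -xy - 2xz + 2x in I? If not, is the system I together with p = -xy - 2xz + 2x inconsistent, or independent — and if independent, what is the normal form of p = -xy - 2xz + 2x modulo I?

-xy - 2xz + 2x lies in I (it reduces to 0).

First compute the reduced Gröbner basis of I by Buchberger's algorithm.
f_1 = -2yz, LT = yz.
f_2 = 1/4xy, LT = xy.
f_3 = -xy - 2/5y^2 - 6y + 1/4z - 1/4, LT = xy.

S(f_1,f_3): lcm = xyz. S = -2/5y^2z - 6yz + 1/4z^2 - 1/4z.
  reduce S modulo (f_1, f_2, f_3):
  remainder 1/4z^2 - 1/4z ≠ 0; add h_4 = 1/4z^2 - 1/4z to the basis.

S(f_2,f_3): lcm = xy. S = -2/5y^2 - 6y + 1/4z - 1/4.
  reduce S modulo (f_1, f_2, f_3, h_4):
  remainder -2/5y^2 - 6y + 1/4z - 1/4 ≠ 0; add h_5 = -2/5y^2 - 6y + 1/4z - 1/4 to the basis.

S(f_2,h_5): lcm = xy^2. S = -15xy + 5/8xz - 5/8x.
  reduce S modulo (f_1, f_2, f_3, h_4, h_5):
  remainder 5/8xz - 5/8x ≠ 0; add h_6 = 5/8xz - 5/8x to the basis.

The other S-polynomials (S(f_1,f_2), S(f_1,h_4), S(f_2,h_4), S(f_3,h_4), S(f_1,h_5), S(f_3,h_5), S(h_4,h_5), S(f_1,h_6), S(f_2,h_6), S(f_3,h_6), S(h_4,h_6), S(h_5,h_6)) all reduce to 0 modulo the current basis, so we have a Gröbner basis.
Inter-reduce: drop elements whose leading term is divisible by another's, tail-reduce, and make monic.
Reduced Gröbner basis: {xy, xz - x, y^2 + 15y - 5/8z + 5/8, yz, z^2 - z}.
Label its elements g_1 = xy, g_2 = xz - x, g_3 = y^2 + 15y - 5/8z + 5/8, g_4 = yz, g_5 = z^2 - z.

Reduce p = -xy - 2xz + 2x modulo G:
  leading term xy: subtract (-1)·g_1 from -xy - 2xz + 2x → -2xz + 2x
  leading term xz: subtract (-2)·g_2 from -2xz + 2x → 0
  normal form = 0.
Since the normal form is 0, p ∈ I.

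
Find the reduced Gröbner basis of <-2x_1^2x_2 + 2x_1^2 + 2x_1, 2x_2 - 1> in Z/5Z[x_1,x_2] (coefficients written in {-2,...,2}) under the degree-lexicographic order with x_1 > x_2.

Buchberger's algorithm terminates because the ascending chain of leading-term ideals stabilizes.

f_1 = -2x_1^2x_2 + 2x_1^2 + 2x_1, LT = x_1^2x_2.
f_2 = 2x_2 - 1, LT = x_2.

S(f_1,f_2): lcm = x_1^2x_2. S = 2x_1^2 - x_1.
  leading term x_1^2: no divisor's leading term divides it; move 2x_1^2 to the remainder.
  leading term x_1: no divisor's leading term divides it; move -x_1 to the remainder.
  remainder 2x_1^2 - x_1 ≠ 0; add g_3 = 2x_1^2 - x_1 to the basis.

The other S-polynomials (S(f_1,g_3), S(f_2,g_3)) all reduce to 0 modulo the current basis, so we have a Gröbner basis.
Inter-reduce: drop elements whose leading term is divisible by another's, tail-reduce, and make monic.

G = {x_1^2 + 2x_1, x_2 + 2}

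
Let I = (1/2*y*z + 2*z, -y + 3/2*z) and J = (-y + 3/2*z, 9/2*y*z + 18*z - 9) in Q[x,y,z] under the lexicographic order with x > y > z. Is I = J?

No, the ideals differ.

For a fixed monomial order, each ideal has a unique reduced Gröbner basis; comparing bases decides equality.
Buchberger on the first generating set:
f_1 = 1/2*y*z + 2*z, LT = y*z.
f_2 = -y + 3/2*z, LT = y.

S(f_1,f_2): lcm = y*z. S = 3/2*z**2 + 4*z.
  leading term z**2: no divisor's leading term divides it; move 3/2*z**2 to the remainder.
  leading term z: no divisor's leading term divides it; move 4*z to the remainder.
  remainder 3/2*z**2 + 4*z ≠ 0; add g_3 = 3/2*z**2 + 4*z to the basis.

S(f_1,g_3): lcm = y*z**2. S = -8/3*y*z + 4*z**2.
  leading term y*z: subtract (-16/3)·f_1 from -8/3*y*z + 4*z**2 → 4*z**2 + 32/3*z
  leading term z**2: subtract (8/3)·g_3 from 4*z**2 + 32/3*z → 0
  remainder 0.

S(f_2,g_3): leading monomials are coprime, so the S-polynomial reduces to 0 (Buchberger's first criterion).
Every S-polynomial of the final basis reduces to 0, so we have a Gröbner basis.
Inter-reduce: drop elements whose leading term is divisible by another's, tail-reduce, and make monic.
Reduced Gröbner basis: {y - 3/2*z, z**2 + 8/3*z}.

Buchberger on the second generating set:
h_1 = -y + 3/2*z, LT = y.
h_2 = 9/2*y*z + 18*z - 9, LT = y*z.

S(h_1,h_2): lcm = y*z. S = -3/2*z**2 - 4*z + 2.
  leading term z**2: no divisor's leading term divides it; move -3/2*z**2 to the remainder.
  leading term z: no divisor's leading term divides it; move -4*z to the remainder.
  leading term 1: no divisor's leading term divides it; move 2 to the remainder.
  remainder -3/2*z**2 - 4*z + 2 ≠ 0; add k_3 = -3/2*z**2 - 4*z + 2 to the basis.

S(h_1,k_3): leading monomials are coprime, so the S-polynomial reduces to 0 (Buchberger's first criterion).
S(h_2,k_3): lcm = y*z**2. S = -8/3*y*z + 4/3*y + 4*z**2 - 2*z.
  leading term y*z: subtract (8/3*z)·h_1 from -8/3*y*z + 4/3*y + 4*z**2 - 2*z → 4/3*y - 2*z
  leading term y: subtract (-4/3)·h_1 from 4/3*y - 2*z → 0
  remainder 0.

Every S-polynomial of the final basis reduces to 0, so we have a Gröbner basis.
Inter-reduce: drop elements whose leading term is divisible by another's, tail-reduce, and make monic.
Reduced Gröbner basis: {y - 3/2*z, z**2 + 8/3*z - 4/3}.

Since the reduced bases disagree, the two ideals are not the same.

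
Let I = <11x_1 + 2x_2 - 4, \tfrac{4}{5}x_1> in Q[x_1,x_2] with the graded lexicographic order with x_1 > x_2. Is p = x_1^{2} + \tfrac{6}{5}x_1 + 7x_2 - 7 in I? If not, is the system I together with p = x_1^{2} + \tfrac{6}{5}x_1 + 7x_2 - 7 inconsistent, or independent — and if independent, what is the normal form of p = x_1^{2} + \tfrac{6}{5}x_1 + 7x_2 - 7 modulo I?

First compute the reduced Gröbner basis of I by Buchberger's algorithm.
f_1 = 11x_1 + 2x_2 - 4, LT = x_1.
f_2 = \tfrac{4}{5}x_1, LT = x_1.

S(f_1,f_2): lcm = x_1. S = \tfrac{2}{11}x_2 - \tfrac{4}{11}.
  reduce S modulo (f_1, f_2):
  remainder \tfrac{2}{11}x_2 - \tfrac{4}{11} ≠ 0; add h_3 = \tfrac{2}{11}x_2 - \tfrac{4}{11} to the basis.

The other S-polynomials (S(f_1,h_3), S(f_2,h_3)) all reduce to 0 modulo the current basis, so we have a Gröbner basis.
Inter-reduce: drop elements whose leading term is divisible by another's, tail-reduce, and make monic.
Reduced Gröbner basis: {x_1, x_2 - 2}.
Label its elements g_1 = x_1, g_2 = x_2 - 2.

Reduce p = x_1^{2} + \tfrac{6}{5}x_1 + 7x_2 - 7 modulo G:
  leading term x_1^{2}: subtract (x_1)·g_1 from x_1^{2} + \tfrac{6}{5}x_1 + 7x_2 - 7 → \tfrac{6}{5}x_1 + 7x_2 - 7
  leading term x_1: subtract (\tfrac{6}{5})·g_1 from \tfrac{6}{5}x_1 + 7x_2 - 7 → 7x_2 - 7
  leading term x_2: subtract (7)·g_2 from 7x_2 - 7 → 7
  leading term 1: no divisor's leading term divides it; move 7 to the remainder.
  normal form = 7.
The normal form is nonzero, so p ∉ I. Since p minus its normal form lies in I, I + (p) = I + (r) where r = 7; decide whether this ideal is the whole ring.
Here r = 7 is a nonzero constant, hence a unit: 1 ∈ I + (p), the Gröbner basis of I + (p) is {1}, and the enlarged system has no common solution — adjoining p is inconsistent.

Adjoining x_1^{2} + \tfrac{6}{5}x_1 + 7x_2 - 7 makes the ideal the whole ring: the system is inconsistent.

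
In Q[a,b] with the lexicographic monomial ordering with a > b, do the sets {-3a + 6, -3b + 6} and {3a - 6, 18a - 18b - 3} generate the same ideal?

For a fixed monomial order, each ideal has a unique reduced Gröbner basis; comparing bases decides equality.
Buchberger on the first generating set:
f_1 = -3a + 6, LT = a.
f_2 = -3b + 6, LT = b.

The S-polynomials (S(f_1,f_2)) all reduce to 0 modulo the current basis, so we have a Gröbner basis.
Inter-reduce: drop elements whose leading term is divisible by another's, tail-reduce, and make monic.
Reduced Gröbner basis: {a - 2, b - 2}.

Buchberger on the second generating set:
h_1 = 3a - 6, LT = a.
h_2 = 18a - 18b - 3, LT = a.

S(h_1,h_2): lcm = a. S = b - 11/6.
  leading term b: no divisor's leading term divides it; move b to the remainder.
  leading term 1: no divisor's leading term divides it; move -11/6 to the remainder.
  remainder b - 11/6 ≠ 0; add k_3 = b - 11/6 to the basis.

The other S-polynomials (S(h_1,k_3), S(h_2,k_3)) all reduce to 0 modulo the current basis, so we have a Gröbner basis.
Inter-reduce: drop elements whose leading term is divisible by another's, tail-reduce, and make monic.
Reduced Gröbner basis: {a - 2, b - 11/6}.

These differ, so the ideals are not equal.

No, the ideals differ.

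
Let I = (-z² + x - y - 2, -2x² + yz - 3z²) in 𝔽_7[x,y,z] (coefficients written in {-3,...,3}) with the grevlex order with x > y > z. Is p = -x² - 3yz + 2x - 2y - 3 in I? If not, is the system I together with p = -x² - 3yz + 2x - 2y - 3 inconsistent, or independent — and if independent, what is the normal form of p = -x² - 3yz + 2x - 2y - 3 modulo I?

First compute the reduced Gröbner basis of I by Buchberger's algorithm.
f_1 = -z² + x - y - 2, LT = z².
f_2 = -2x² + yz - 3z², LT = x².

The S-polynomials (S(f_1,f_2)) all reduce to 0 modulo the current basis, so we have a Gröbner basis.
Inter-reduce: drop elements whose leading term is divisible by another's, tail-reduce, and make monic.
Reduced Gröbner basis: {x² + 3yz - 2x + 2y - 3, z² - x + y + 2}.
Label its elements g_1 = x² + 3yz - 2x + 2y - 3, g_2 = z² - x + y + 2.

Reduce p = -x² - 3yz + 2x - 2y - 3 modulo G:
  leading term x²: subtract (-1)·g_1 from -x² - 3yz + 2x - 2y - 3 → 1
  leading term 1: no divisor's leading term divides it; move 1 to the remainder.
  normal form = 1.
The normal form is nonzero, so p ∉ I. Since p minus its normal form lies in I, I + (p) = I + (r) where r = 1; decide whether this ideal is the whole ring.
Here r = 1 is a nonzero constant, hence a unit: 1 ∈ I + (p), the Gröbner basis of I + (p) is {1}, and the enlarged system has no common solution — adjoining p is inconsistent.

Adjoining -x² - 3yz + 2x - 2y - 3 makes the ideal the whole ring: the system is inconsistent.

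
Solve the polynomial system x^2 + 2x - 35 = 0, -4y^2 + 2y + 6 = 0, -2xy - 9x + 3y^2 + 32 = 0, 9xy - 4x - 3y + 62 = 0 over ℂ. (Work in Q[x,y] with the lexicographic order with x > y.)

Compute a lex Gröbner basis by Buchberger's algorithm.
f_1 = x^2 + 2x - 35, LT = x^2.
f_2 = -4y^2 + 2y + 6, LT = y^2.
f_3 = -2xy - 9x + 3y^2 + 32, LT = xy.
f_4 = 9xy - 4x - 3y + 62, LT = xy.

S(f_1,f_3): lcm = x^2y. S = -9/2x^2 + 3/2xy^2 + 2xy + 16x - 35y.
  reduce S modulo (f_1, f_2, f_3, f_4):
  remainder 119/8x - 527/16y - 1717/16 ≠ 0; add h_5 = 119/8x - 527/16y - 1717/16 to the basis.

S(f_1,f_4): lcm = x^2y. S = 4/9x^2 + 7/3xy - 62/9x - 35y.
  reduce S modulo (f_1, f_2, f_3, f_4, h_5):
  remainder -1327/18y - 1327/18 ≠ 0; add h_6 = -1327/18y - 1327/18 to the basis.

The other S-polynomials (S(f_1,f_2), S(f_2,f_3), S(f_2,f_4), S(f_3,f_4), S(f_1,h_5), S(f_2,h_5), S(f_3,h_5), S(f_4,h_5), S(f_1,h_6), S(f_2,h_6), S(f_3,h_6), S(f_4,h_6), S(h_5,h_6)) all reduce to 0 modulo the current basis, so we have a Gröbner basis.
Inter-reduce: drop elements whose leading term is divisible by another's, tail-reduce, and make monic.
Reduced Gröbner basis: {x - 5, y + 1}.

The lex basis is triangular: the last element involves only y. Solving y + 1 = 0 gives y ∈ {-1}; substituting each value into the earlier elements determines the remaining variables.
  y = -1: the earlier basis element becomes x - 5 = 0, giving x = 5 — point (5, -1).

{(5, -1)}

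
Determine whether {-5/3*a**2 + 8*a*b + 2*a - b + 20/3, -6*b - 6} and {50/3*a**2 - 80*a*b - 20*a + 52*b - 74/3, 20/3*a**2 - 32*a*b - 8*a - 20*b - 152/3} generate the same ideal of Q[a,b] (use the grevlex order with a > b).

Two ideals are equal iff their reduced Gröbner bases coincide (the reduced basis is unique for a fixed ordering).
Buchberger on the first generating set:
f_1 = -5/3*a**2 + 8*a*b + 2*a - b + 20/3, LT = a**2.
f_2 = -6*b - 6, LT = b.

The S-polynomials (S(f_1,f_2)) all reduce to 0 modulo the current basis, so we have a Gröbner basis.
Inter-reduce: drop elements whose leading term is divisible by another's, tail-reduce, and make monic.
Reduced Gröbner basis: {a**2 + 18/5*a - 23/5, b + 1}.

Buchberger on the second generating set:
h_1 = 50/3*a**2 - 80*a*b - 20*a + 52*b - 74/3, LT = a**2.
h_2 = 20/3*a**2 - 32*a*b - 8*a - 20*b - 152/3, LT = a**2.

S(h_1,h_2): lcm = a**2. S = 153/25*b + 153/25.
  reduce S modulo (h_1, h_2):
  remainder 153/25*b + 153/25 ≠ 0; add k_3 = 153/25*b + 153/25 to the basis.

The other S-polynomials (S(h_1,k_3), S(h_2,k_3)) all reduce to 0 modulo the current basis, so we have a Gröbner basis.
Inter-reduce: drop elements whose leading term is divisible by another's, tail-reduce, and make monic.
Reduced Gröbner basis: {a**2 + 18/5*a - 23/5, b + 1}.

Same reduced basis, so the two generating sets span the same ideal.

Yes, the ideals are equal.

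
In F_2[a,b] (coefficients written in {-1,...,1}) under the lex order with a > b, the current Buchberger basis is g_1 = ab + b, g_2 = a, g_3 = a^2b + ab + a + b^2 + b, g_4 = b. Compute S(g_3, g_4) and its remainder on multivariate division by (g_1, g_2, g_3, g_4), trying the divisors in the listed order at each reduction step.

S(g_3, g_4) = ab + a + b^2 + b; remainder on division = 0.

lcm(LM(g_3), LM(g_4)) = a^2b.
S = (lcm/LT(g_3))·g_3 − (lcm/LT(g_4))·g_4 = ab + a + b^2 + b.
Reduce S modulo (g_1, g_2, g_3, g_4) in that order:
  leading term ab: subtract (1)·g_1 from ab + a + b^2 + b → a + b^2
  leading term a: subtract (1)·g_2 from a + b^2 → b^2
  leading term b^2: subtract (b)·g_4 from b^2 → 0
The remainder is 0, so this S-polynomial contributes no new basis element.
This is the inner loop of Buchberger's algorithm — each nonzero remainder becomes a new basis element.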